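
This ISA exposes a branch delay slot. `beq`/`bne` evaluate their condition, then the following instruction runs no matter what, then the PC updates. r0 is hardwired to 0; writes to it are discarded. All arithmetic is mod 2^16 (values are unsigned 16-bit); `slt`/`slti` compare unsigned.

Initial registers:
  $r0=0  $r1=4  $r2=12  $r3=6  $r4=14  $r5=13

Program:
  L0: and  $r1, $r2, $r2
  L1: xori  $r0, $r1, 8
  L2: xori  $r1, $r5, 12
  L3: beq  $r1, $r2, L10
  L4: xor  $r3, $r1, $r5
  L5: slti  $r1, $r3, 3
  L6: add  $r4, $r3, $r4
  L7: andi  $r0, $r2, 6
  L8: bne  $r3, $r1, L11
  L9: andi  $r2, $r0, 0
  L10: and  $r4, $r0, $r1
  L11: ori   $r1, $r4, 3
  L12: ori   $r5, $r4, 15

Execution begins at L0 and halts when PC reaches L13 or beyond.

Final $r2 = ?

0

#0 and  $r1, $r2, $r2 ; 0/12/12/6/14/13
#1 xori  $r0, $r1, 8 ; 0/12/12/6/14/13
#2 xori  $r1, $r5, 12 ; 0/1/12/6/14/13
#3 beq  $r1, $r2, L10 ; 0/1/12/6/14/13 ; →fallthru
#4 xor  $r3, $r1, $r5 ; 0/1/12/12/14/13
#5 slti  $r1, $r3, 3 ; 0/0/12/12/14/13
#6 add  $r4, $r3, $r4 ; 0/0/12/12/26/13
#7 andi  $r0, $r2, 6 ; 0/0/12/12/26/13
#8 bne  $r3, $r1, L11 ; 0/0/12/12/26/13 ; →target
#9 andi  $r2, $r0, 0 ; 0/0/0/12/26/13
#11 ori   $r1, $r4, 3 ; 0/27/0/12/26/13
#12 ori   $r5, $r4, 15 ; 0/27/0/12/26/31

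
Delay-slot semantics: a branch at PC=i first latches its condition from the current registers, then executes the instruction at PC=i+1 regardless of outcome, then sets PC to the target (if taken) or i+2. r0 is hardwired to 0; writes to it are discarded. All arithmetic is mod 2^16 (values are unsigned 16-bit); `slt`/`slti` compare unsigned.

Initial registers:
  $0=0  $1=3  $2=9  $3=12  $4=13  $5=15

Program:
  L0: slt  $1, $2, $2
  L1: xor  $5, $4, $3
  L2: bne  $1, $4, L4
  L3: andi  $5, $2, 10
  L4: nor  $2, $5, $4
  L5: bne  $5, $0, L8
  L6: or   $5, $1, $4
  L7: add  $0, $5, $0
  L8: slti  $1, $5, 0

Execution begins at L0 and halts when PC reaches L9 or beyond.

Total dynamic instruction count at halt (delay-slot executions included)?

PC=0  slt  $1, $2, $2        | $0=0 $1=0 $2=9 $3=12 $4=13 $5=15
PC=1  xor  $5, $4, $3        | $0=0 $1=0 $2=9 $3=12 $4=13 $5=1
PC=2  bne  $1, $4, L4        | $0=0 $1=0 $2=9 $3=12 $4=13 $5=1  [TAKEN]
PC=3  andi  $5, $2, 10       | $0=0 $1=0 $2=9 $3=12 $4=13 $5=8
PC=4  nor  $2, $5, $4        | $0=0 $1=0 $2=65522 $3=12 $4=13 $5=8
PC=5  bne  $5, $0, L8        | $0=0 $1=0 $2=65522 $3=12 $4=13 $5=8  [TAKEN]
PC=6  or   $5, $1, $4        | $0=0 $1=0 $2=65522 $3=12 $4=13 $5=13
PC=8  slti  $1, $5, 0        | $0=0 $1=0 $2=65522 $3=12 $4=13 $5=13

8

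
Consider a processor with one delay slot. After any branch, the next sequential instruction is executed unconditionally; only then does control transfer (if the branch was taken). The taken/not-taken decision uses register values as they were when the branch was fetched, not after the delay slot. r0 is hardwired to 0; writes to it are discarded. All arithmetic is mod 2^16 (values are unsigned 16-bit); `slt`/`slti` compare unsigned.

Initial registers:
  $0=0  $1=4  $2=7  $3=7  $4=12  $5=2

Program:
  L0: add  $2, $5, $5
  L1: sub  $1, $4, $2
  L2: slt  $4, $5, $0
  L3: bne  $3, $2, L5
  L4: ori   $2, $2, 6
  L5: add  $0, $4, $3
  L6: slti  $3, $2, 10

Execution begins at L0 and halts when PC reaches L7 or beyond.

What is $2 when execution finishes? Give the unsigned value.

6

  step pc=0: add  $2, $5, $5  regs=(0,4,4,7,12,2)
  step pc=1: sub  $1, $4, $2  regs=(0,8,4,7,12,2)
  step pc=2: slt  $4, $5, $0  regs=(0,8,4,7,0,2)
  step pc=3: bne  $3, $2, L5  cond=T  regs=(0,8,4,7,0,2)
  step pc=4: ori   $2, $2, 6  regs=(0,8,6,7,0,2)
  step pc=5: add  $0, $4, $3  regs=(0,8,6,7,0,2)
  step pc=6: slti  $3, $2, 10  regs=(0,8,6,1,0,2)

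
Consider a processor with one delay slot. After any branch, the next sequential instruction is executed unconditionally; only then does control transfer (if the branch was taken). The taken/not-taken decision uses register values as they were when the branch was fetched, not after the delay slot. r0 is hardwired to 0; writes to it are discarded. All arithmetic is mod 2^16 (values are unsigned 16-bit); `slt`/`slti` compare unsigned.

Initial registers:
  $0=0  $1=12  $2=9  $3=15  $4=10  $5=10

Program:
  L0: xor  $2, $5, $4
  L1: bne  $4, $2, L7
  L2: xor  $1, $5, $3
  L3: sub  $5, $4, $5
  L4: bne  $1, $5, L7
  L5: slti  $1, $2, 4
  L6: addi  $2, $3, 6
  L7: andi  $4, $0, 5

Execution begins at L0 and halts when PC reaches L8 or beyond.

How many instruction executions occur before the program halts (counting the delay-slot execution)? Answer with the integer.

4

#0 xor  $2, $5, $4 ; 0/12/0/15/10/10
#1 bne  $4, $2, L7 ; 0/12/0/15/10/10 ; →target
#2 xor  $1, $5, $3 ; 0/5/0/15/10/10
#7 andi  $4, $0, 5 ; 0/5/0/15/0/10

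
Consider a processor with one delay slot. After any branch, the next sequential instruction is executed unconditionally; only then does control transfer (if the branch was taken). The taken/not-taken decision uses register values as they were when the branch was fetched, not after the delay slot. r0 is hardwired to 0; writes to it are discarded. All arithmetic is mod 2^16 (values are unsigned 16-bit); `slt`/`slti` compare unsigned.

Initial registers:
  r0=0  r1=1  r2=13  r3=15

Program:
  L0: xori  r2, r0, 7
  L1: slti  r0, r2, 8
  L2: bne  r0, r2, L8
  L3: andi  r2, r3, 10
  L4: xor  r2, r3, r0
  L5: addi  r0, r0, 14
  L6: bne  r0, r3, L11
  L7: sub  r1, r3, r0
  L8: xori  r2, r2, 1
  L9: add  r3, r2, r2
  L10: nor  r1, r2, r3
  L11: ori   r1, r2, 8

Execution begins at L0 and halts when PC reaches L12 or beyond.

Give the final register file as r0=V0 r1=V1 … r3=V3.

r0=0 r1=11 r2=11 r3=22

[0] xori  r2, r0, 7  →  {r0:0, r1:1, r2:7, r3:15}
[1] slti  r0, r2, 8  →  {r0:0, r1:1, r2:7, r3:15}
[2] bne  r0, r2, L8  →  {r0:0, r1:1, r2:7, r3:15}  ⟨branch taken⟩
[3] andi  r2, r3, 10  →  {r0:0, r1:1, r2:10, r3:15}
[8] xori  r2, r2, 1  →  {r0:0, r1:1, r2:11, r3:15}
[9] add  r3, r2, r2  →  {r0:0, r1:1, r2:11, r3:22}
[10] nor  r1, r2, r3  →  {r0:0, r1:65504, r2:11, r3:22}
[11] ori   r1, r2, 8  →  {r0:0, r1:11, r2:11, r3:22}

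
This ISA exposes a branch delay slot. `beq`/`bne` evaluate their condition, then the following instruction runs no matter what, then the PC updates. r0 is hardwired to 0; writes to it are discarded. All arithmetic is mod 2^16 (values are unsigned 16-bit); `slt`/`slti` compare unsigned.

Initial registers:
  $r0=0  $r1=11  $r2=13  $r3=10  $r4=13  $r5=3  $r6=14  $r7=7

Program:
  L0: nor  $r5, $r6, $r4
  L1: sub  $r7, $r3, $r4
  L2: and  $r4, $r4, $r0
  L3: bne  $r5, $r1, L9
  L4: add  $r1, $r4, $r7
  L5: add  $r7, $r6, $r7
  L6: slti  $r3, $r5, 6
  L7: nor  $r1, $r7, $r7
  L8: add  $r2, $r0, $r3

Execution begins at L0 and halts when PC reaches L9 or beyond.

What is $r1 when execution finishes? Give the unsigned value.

65533

PC=0  nor  $r5, $r6, $r4     | $r0=0 $r1=11 $r2=13 $r3=10 $r4=13 $r5=65520 $r6=14 $r7=7
PC=1  sub  $r7, $r3, $r4     | $r0=0 $r1=11 $r2=13 $r3=10 $r4=13 $r5=65520 $r6=14 $r7=65533
PC=2  and  $r4, $r4, $r0     | $r0=0 $r1=11 $r2=13 $r3=10 $r4=0 $r5=65520 $r6=14 $r7=65533
PC=3  bne  $r5, $r1, L9      | $r0=0 $r1=11 $r2=13 $r3=10 $r4=0 $r5=65520 $r6=14 $r7=65533  [TAKEN]
PC=4  add  $r1, $r4, $r7     | $r0=0 $r1=65533 $r2=13 $r3=10 $r4=0 $r5=65520 $r6=14 $r7=65533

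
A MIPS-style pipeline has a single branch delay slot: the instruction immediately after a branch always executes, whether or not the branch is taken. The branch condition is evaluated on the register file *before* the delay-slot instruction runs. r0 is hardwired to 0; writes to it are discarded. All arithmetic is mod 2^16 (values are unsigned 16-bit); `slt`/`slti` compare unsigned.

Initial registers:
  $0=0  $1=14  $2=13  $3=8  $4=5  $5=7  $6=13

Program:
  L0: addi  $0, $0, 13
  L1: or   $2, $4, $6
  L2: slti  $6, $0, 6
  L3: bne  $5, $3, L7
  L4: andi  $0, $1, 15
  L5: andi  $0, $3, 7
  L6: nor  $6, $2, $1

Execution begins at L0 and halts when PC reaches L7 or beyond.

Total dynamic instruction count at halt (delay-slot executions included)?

5

  step pc=0: addi  $0, $0, 13  regs=(0,14,13,8,5,7,13)
  step pc=1: or   $2, $4, $6  regs=(0,14,13,8,5,7,13)
  step pc=2: slti  $6, $0, 6  regs=(0,14,13,8,5,7,1)
  step pc=3: bne  $5, $3, L7  cond=T  regs=(0,14,13,8,5,7,1)
  step pc=4: andi  $0, $1, 15  regs=(0,14,13,8,5,7,1)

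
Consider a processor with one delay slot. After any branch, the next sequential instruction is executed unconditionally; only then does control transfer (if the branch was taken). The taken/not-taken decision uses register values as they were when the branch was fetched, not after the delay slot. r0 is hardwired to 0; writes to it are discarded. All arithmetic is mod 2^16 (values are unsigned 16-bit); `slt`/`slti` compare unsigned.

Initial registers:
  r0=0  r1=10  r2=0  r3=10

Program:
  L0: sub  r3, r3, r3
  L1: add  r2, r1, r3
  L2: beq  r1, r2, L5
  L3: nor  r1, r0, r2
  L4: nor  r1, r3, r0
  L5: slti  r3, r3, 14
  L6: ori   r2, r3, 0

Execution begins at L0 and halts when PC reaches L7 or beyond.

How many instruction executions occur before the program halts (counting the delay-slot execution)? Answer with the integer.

6

[0] sub  r3, r3, r3  →  {r0:0, r1:10, r2:0, r3:0}
[1] add  r2, r1, r3  →  {r0:0, r1:10, r2:10, r3:0}
[2] beq  r1, r2, L5  →  {r0:0, r1:10, r2:10, r3:0}  ⟨branch taken⟩
[3] nor  r1, r0, r2  →  {r0:0, r1:65525, r2:10, r3:0}
[5] slti  r3, r3, 14  →  {r0:0, r1:65525, r2:10, r3:1}
[6] ori   r2, r3, 0  →  {r0:0, r1:65525, r2:1, r3:1}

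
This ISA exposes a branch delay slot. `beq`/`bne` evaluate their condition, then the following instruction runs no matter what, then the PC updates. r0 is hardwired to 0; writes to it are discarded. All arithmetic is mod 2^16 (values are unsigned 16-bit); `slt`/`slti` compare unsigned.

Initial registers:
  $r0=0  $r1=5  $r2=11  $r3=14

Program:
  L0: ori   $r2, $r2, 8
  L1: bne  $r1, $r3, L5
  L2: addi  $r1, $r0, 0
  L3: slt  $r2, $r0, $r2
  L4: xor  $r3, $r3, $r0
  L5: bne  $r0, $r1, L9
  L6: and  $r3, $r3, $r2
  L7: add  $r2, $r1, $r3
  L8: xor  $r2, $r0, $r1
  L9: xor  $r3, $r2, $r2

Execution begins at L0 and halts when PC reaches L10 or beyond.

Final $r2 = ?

0

#0 ori   $r2, $r2, 8 ; 0/5/11/14
#1 bne  $r1, $r3, L5 ; 0/5/11/14 ; →target
#2 addi  $r1, $r0, 0 ; 0/0/11/14
#5 bne  $r0, $r1, L9 ; 0/0/11/14 ; →fallthru
#6 and  $r3, $r3, $r2 ; 0/0/11/10
#7 add  $r2, $r1, $r3 ; 0/0/10/10
#8 xor  $r2, $r0, $r1 ; 0/0/0/10
#9 xor  $r3, $r2, $r2 ; 0/0/0/0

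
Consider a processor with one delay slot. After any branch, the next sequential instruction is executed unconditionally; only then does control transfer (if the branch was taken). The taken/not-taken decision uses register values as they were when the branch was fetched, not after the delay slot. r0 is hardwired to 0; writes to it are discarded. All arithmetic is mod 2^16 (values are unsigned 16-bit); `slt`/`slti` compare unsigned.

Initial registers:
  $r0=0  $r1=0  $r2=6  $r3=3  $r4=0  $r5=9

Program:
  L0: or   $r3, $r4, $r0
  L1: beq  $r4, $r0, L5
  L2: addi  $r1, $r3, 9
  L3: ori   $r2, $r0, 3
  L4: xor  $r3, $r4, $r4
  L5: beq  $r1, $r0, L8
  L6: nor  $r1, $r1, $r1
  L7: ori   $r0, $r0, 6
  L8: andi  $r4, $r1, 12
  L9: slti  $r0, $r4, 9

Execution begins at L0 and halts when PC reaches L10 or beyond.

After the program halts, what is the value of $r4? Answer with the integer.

[0] or   $r3, $r4, $r0  →  {$r0:0, $r1:0, $r2:6, $r3:0, $r4:0, $r5:9}
[1] beq  $r4, $r0, L5  →  {$r0:0, $r1:0, $r2:6, $r3:0, $r4:0, $r5:9}  ⟨branch taken⟩
[2] addi  $r1, $r3, 9  →  {$r0:0, $r1:9, $r2:6, $r3:0, $r4:0, $r5:9}
[5] beq  $r1, $r0, L8  →  {$r0:0, $r1:9, $r2:6, $r3:0, $r4:0, $r5:9}  ⟨branch fallthrough⟩
[6] nor  $r1, $r1, $r1  →  {$r0:0, $r1:65526, $r2:6, $r3:0, $r4:0, $r5:9}
[7] ori   $r0, $r0, 6  →  {$r0:0, $r1:65526, $r2:6, $r3:0, $r4:0, $r5:9}
[8] andi  $r4, $r1, 12  →  {$r0:0, $r1:65526, $r2:6, $r3:0, $r4:4, $r5:9}
[9] slti  $r0, $r4, 9  →  {$r0:0, $r1:65526, $r2:6, $r3:0, $r4:4, $r5:9}

4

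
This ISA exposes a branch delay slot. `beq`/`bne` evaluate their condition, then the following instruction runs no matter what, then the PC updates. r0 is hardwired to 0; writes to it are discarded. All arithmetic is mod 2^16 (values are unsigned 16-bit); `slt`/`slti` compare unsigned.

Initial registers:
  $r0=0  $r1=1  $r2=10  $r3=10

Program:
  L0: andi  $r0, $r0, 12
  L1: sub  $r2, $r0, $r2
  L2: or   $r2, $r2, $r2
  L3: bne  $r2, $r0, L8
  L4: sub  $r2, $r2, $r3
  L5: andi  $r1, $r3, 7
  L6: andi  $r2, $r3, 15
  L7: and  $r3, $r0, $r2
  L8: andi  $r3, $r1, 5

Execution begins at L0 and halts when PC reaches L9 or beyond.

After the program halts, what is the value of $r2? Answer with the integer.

65516

PC=0  andi  $r0, $r0, 12     | $r0=0 $r1=1 $r2=10 $r3=10
PC=1  sub  $r2, $r0, $r2     | $r0=0 $r1=1 $r2=65526 $r3=10
PC=2  or   $r2, $r2, $r2     | $r0=0 $r1=1 $r2=65526 $r3=10
PC=3  bne  $r2, $r0, L8      | $r0=0 $r1=1 $r2=65526 $r3=10  [TAKEN]
PC=4  sub  $r2, $r2, $r3     | $r0=0 $r1=1 $r2=65516 $r3=10
PC=8  andi  $r3, $r1, 5      | $r0=0 $r1=1 $r2=65516 $r3=1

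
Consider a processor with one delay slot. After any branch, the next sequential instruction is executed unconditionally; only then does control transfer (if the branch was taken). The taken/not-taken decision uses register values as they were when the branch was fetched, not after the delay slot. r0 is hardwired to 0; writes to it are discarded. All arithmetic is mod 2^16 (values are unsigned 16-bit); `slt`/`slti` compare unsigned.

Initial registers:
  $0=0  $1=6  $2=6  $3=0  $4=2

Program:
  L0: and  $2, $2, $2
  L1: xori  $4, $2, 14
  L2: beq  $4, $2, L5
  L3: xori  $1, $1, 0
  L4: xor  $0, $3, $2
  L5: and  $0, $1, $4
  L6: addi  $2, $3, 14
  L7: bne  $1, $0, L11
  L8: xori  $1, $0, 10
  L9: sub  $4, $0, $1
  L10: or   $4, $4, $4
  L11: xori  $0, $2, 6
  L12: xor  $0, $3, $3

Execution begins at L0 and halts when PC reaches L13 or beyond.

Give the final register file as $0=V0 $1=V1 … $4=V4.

[0] and  $2, $2, $2  →  {$0:0, $1:6, $2:6, $3:0, $4:2}
[1] xori  $4, $2, 14  →  {$0:0, $1:6, $2:6, $3:0, $4:8}
[2] beq  $4, $2, L5  →  {$0:0, $1:6, $2:6, $3:0, $4:8}  ⟨branch fallthrough⟩
[3] xori  $1, $1, 0  →  {$0:0, $1:6, $2:6, $3:0, $4:8}
[4] xor  $0, $3, $2  →  {$0:0, $1:6, $2:6, $3:0, $4:8}
[5] and  $0, $1, $4  →  {$0:0, $1:6, $2:6, $3:0, $4:8}
[6] addi  $2, $3, 14  →  {$0:0, $1:6, $2:14, $3:0, $4:8}
[7] bne  $1, $0, L11  →  {$0:0, $1:6, $2:14, $3:0, $4:8}  ⟨branch taken⟩
[8] xori  $1, $0, 10  →  {$0:0, $1:10, $2:14, $3:0, $4:8}
[11] xori  $0, $2, 6  →  {$0:0, $1:10, $2:14, $3:0, $4:8}
[12] xor  $0, $3, $3  →  {$0:0, $1:10, $2:14, $3:0, $4:8}

$0=0 $1=10 $2=14 $3=0 $4=8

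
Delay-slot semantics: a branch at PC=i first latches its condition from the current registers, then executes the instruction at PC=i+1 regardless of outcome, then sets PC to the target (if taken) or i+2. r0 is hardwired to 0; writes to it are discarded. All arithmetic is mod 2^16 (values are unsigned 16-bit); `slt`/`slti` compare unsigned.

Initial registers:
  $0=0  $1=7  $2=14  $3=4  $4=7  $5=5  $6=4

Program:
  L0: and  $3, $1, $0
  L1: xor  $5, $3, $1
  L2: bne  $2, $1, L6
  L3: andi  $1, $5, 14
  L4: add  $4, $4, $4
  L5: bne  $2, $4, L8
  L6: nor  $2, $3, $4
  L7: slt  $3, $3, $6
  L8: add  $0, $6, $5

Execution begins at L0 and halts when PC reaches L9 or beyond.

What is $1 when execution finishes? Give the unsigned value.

6

  step pc=0: and  $3, $1, $0  regs=(0,7,14,0,7,5,4)
  step pc=1: xor  $5, $3, $1  regs=(0,7,14,0,7,7,4)
  step pc=2: bne  $2, $1, L6  cond=T  regs=(0,7,14,0,7,7,4)
  step pc=3: andi  $1, $5, 14  regs=(0,6,14,0,7,7,4)
  step pc=6: nor  $2, $3, $4  regs=(0,6,65528,0,7,7,4)
  step pc=7: slt  $3, $3, $6  regs=(0,6,65528,1,7,7,4)
  step pc=8: add  $0, $6, $5  regs=(0,6,65528,1,7,7,4)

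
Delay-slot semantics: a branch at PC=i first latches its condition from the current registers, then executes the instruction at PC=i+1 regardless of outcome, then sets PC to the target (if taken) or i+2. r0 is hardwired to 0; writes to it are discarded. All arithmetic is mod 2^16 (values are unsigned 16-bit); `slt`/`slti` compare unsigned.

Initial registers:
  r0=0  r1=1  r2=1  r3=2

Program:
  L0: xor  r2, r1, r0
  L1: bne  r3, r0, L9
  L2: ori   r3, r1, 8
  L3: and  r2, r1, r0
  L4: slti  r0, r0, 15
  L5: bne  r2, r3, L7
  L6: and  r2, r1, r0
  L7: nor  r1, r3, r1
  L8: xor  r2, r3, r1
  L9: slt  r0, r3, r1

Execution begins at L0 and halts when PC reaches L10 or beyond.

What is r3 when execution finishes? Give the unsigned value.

9

#0 xor  r2, r1, r0 ; 0/1/1/2
#1 bne  r3, r0, L9 ; 0/1/1/2 ; →target
#2 ori   r3, r1, 8 ; 0/1/1/9
#9 slt  r0, r3, r1 ; 0/1/1/9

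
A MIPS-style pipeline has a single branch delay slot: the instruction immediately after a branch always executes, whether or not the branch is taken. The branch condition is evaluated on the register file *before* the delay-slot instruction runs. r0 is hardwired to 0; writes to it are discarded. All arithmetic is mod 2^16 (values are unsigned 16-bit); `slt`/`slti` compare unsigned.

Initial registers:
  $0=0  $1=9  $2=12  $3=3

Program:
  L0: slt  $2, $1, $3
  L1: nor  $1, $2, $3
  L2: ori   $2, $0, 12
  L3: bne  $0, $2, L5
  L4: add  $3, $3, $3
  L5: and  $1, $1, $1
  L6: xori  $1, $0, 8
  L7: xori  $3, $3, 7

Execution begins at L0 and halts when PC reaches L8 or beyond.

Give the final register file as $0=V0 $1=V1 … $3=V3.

$0=0 $1=8 $2=12 $3=1

PC=0  slt  $2, $1, $3        | $0=0 $1=9 $2=0 $3=3
PC=1  nor  $1, $2, $3        | $0=0 $1=65532 $2=0 $3=3
PC=2  ori   $2, $0, 12       | $0=0 $1=65532 $2=12 $3=3
PC=3  bne  $0, $2, L5        | $0=0 $1=65532 $2=12 $3=3  [TAKEN]
PC=4  add  $3, $3, $3        | $0=0 $1=65532 $2=12 $3=6
PC=5  and  $1, $1, $1        | $0=0 $1=65532 $2=12 $3=6
PC=6  xori  $1, $0, 8        | $0=0 $1=8 $2=12 $3=6
PC=7  xori  $3, $3, 7        | $0=0 $1=8 $2=12 $3=1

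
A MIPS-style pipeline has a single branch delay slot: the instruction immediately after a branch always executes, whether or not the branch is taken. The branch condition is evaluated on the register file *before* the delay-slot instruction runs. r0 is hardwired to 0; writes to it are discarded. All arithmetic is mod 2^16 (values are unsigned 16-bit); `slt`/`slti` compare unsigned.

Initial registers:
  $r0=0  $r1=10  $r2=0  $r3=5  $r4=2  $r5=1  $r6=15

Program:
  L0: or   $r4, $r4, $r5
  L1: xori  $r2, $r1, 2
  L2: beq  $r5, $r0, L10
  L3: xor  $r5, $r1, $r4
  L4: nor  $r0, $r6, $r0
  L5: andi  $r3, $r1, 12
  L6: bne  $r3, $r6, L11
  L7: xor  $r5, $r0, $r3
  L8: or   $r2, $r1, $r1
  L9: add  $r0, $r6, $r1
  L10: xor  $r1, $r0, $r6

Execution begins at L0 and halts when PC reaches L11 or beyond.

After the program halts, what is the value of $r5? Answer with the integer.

8

#0 or   $r4, $r4, $r5 ; 0/10/0/5/3/1/15
#1 xori  $r2, $r1, 2 ; 0/10/8/5/3/1/15
#2 beq  $r5, $r0, L10 ; 0/10/8/5/3/1/15 ; →fallthru
#3 xor  $r5, $r1, $r4 ; 0/10/8/5/3/9/15
#4 nor  $r0, $r6, $r0 ; 0/10/8/5/3/9/15
#5 andi  $r3, $r1, 12 ; 0/10/8/8/3/9/15
#6 bne  $r3, $r6, L11 ; 0/10/8/8/3/9/15 ; →target
#7 xor  $r5, $r0, $r3 ; 0/10/8/8/3/8/15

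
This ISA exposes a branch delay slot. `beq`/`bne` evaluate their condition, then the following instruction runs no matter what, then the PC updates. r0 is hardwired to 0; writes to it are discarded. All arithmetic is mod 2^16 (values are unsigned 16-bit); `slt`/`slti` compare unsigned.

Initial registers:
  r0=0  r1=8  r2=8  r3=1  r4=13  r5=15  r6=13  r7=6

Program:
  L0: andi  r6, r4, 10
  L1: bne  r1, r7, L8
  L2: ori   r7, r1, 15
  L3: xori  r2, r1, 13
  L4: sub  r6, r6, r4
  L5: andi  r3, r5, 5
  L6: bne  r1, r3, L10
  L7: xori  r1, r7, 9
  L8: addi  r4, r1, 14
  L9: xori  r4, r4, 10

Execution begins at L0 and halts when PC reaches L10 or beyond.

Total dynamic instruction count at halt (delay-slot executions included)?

5

#0 andi  r6, r4, 10 ; 0/8/8/1/13/15/8/6
#1 bne  r1, r7, L8 ; 0/8/8/1/13/15/8/6 ; →target
#2 ori   r7, r1, 15 ; 0/8/8/1/13/15/8/15
#8 addi  r4, r1, 14 ; 0/8/8/1/22/15/8/15
#9 xori  r4, r4, 10 ; 0/8/8/1/28/15/8/15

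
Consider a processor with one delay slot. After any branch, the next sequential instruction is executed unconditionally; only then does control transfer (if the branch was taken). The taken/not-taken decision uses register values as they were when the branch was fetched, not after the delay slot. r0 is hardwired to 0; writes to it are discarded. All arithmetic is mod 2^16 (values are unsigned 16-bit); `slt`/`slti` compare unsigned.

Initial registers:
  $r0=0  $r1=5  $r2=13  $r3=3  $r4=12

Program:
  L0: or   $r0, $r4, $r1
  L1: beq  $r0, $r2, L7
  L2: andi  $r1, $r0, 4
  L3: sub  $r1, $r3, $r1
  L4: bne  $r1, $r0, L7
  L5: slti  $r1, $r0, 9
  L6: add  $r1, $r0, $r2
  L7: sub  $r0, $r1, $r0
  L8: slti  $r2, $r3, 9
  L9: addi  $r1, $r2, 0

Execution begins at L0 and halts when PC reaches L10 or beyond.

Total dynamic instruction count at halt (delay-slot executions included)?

PC=0  or   $r0, $r4, $r1     | $r0=0 $r1=5 $r2=13 $r3=3 $r4=12
PC=1  beq  $r0, $r2, L7      | $r0=0 $r1=5 $r2=13 $r3=3 $r4=12  [not taken]
PC=2  andi  $r1, $r0, 4      | $r0=0 $r1=0 $r2=13 $r3=3 $r4=12
PC=3  sub  $r1, $r3, $r1     | $r0=0 $r1=3 $r2=13 $r3=3 $r4=12
PC=4  bne  $r1, $r0, L7      | $r0=0 $r1=3 $r2=13 $r3=3 $r4=12  [TAKEN]
PC=5  slti  $r1, $r0, 9      | $r0=0 $r1=1 $r2=13 $r3=3 $r4=12
PC=7  sub  $r0, $r1, $r0     | $r0=0 $r1=1 $r2=13 $r3=3 $r4=12
PC=8  slti  $r2, $r3, 9      | $r0=0 $r1=1 $r2=1 $r3=3 $r4=12
PC=9  addi  $r1, $r2, 0      | $r0=0 $r1=1 $r2=1 $r3=3 $r4=12

9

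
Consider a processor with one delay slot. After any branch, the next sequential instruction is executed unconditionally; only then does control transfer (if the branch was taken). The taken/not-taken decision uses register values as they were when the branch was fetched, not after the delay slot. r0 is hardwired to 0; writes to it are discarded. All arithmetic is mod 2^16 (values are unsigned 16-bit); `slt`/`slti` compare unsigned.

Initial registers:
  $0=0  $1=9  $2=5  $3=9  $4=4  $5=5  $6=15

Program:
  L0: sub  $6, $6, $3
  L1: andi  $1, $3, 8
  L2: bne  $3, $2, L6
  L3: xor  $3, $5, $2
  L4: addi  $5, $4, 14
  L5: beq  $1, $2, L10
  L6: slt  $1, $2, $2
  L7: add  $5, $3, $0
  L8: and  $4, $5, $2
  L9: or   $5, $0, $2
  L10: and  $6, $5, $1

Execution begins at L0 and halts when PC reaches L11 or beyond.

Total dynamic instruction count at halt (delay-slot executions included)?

9

[0] sub  $6, $6, $3  →  {$0:0, $1:9, $2:5, $3:9, $4:4, $5:5, $6:6}
[1] andi  $1, $3, 8  →  {$0:0, $1:8, $2:5, $3:9, $4:4, $5:5, $6:6}
[2] bne  $3, $2, L6  →  {$0:0, $1:8, $2:5, $3:9, $4:4, $5:5, $6:6}  ⟨branch taken⟩
[3] xor  $3, $5, $2  →  {$0:0, $1:8, $2:5, $3:0, $4:4, $5:5, $6:6}
[6] slt  $1, $2, $2  →  {$0:0, $1:0, $2:5, $3:0, $4:4, $5:5, $6:6}
[7] add  $5, $3, $0  →  {$0:0, $1:0, $2:5, $3:0, $4:4, $5:0, $6:6}
[8] and  $4, $5, $2  →  {$0:0, $1:0, $2:5, $3:0, $4:0, $5:0, $6:6}
[9] or   $5, $0, $2  →  {$0:0, $1:0, $2:5, $3:0, $4:0, $5:5, $6:6}
[10] and  $6, $5, $1  →  {$0:0, $1:0, $2:5, $3:0, $4:0, $5:5, $6:0}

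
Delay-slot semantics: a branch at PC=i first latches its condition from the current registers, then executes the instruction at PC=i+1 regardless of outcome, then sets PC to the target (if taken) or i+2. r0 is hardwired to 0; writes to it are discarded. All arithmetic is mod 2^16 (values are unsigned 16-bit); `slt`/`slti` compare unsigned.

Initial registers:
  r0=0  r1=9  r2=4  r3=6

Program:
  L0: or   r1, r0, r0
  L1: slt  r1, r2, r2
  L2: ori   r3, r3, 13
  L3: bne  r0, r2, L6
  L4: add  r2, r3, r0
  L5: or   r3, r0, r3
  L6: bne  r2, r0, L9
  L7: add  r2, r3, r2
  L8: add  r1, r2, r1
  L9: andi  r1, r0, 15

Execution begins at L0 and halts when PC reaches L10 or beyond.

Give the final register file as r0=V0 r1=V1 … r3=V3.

PC=0  or   r1, r0, r0        | r0=0 r1=0 r2=4 r3=6
PC=1  slt  r1, r2, r2        | r0=0 r1=0 r2=4 r3=6
PC=2  ori   r3, r3, 13       | r0=0 r1=0 r2=4 r3=15
PC=3  bne  r0, r2, L6        | r0=0 r1=0 r2=4 r3=15  [TAKEN]
PC=4  add  r2, r3, r0        | r0=0 r1=0 r2=15 r3=15
PC=6  bne  r2, r0, L9        | r0=0 r1=0 r2=15 r3=15  [TAKEN]
PC=7  add  r2, r3, r2        | r0=0 r1=0 r2=30 r3=15
PC=9  andi  r1, r0, 15       | r0=0 r1=0 r2=30 r3=15

r0=0 r1=0 r2=30 r3=15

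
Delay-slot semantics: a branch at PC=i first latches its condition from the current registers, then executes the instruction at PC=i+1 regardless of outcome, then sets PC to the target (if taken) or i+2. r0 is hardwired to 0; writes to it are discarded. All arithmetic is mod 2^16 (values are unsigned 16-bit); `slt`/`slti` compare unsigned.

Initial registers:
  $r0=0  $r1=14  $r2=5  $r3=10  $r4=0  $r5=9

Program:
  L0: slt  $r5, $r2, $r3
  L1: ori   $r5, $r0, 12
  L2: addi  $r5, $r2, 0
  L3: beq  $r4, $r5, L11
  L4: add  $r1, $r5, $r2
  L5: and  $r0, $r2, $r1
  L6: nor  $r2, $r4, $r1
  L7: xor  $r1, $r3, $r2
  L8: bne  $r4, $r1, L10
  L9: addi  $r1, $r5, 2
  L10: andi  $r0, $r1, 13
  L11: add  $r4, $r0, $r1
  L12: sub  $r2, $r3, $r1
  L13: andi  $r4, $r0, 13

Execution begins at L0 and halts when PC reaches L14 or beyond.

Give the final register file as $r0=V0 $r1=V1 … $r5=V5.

[0] slt  $r5, $r2, $r3  →  {$r0:0, $r1:14, $r2:5, $r3:10, $r4:0, $r5:1}
[1] ori   $r5, $r0, 12  →  {$r0:0, $r1:14, $r2:5, $r3:10, $r4:0, $r5:12}
[2] addi  $r5, $r2, 0  →  {$r0:0, $r1:14, $r2:5, $r3:10, $r4:0, $r5:5}
[3] beq  $r4, $r5, L11  →  {$r0:0, $r1:14, $r2:5, $r3:10, $r4:0, $r5:5}  ⟨branch fallthrough⟩
[4] add  $r1, $r5, $r2  →  {$r0:0, $r1:10, $r2:5, $r3:10, $r4:0, $r5:5}
[5] and  $r0, $r2, $r1  →  {$r0:0, $r1:10, $r2:5, $r3:10, $r4:0, $r5:5}
[6] nor  $r2, $r4, $r1  →  {$r0:0, $r1:10, $r2:65525, $r3:10, $r4:0, $r5:5}
[7] xor  $r1, $r3, $r2  →  {$r0:0, $r1:65535, $r2:65525, $r3:10, $r4:0, $r5:5}
[8] bne  $r4, $r1, L10  →  {$r0:0, $r1:65535, $r2:65525, $r3:10, $r4:0, $r5:5}  ⟨branch taken⟩
[9] addi  $r1, $r5, 2  →  {$r0:0, $r1:7, $r2:65525, $r3:10, $r4:0, $r5:5}
[10] andi  $r0, $r1, 13  →  {$r0:0, $r1:7, $r2:65525, $r3:10, $r4:0, $r5:5}
[11] add  $r4, $r0, $r1  →  {$r0:0, $r1:7, $r2:65525, $r3:10, $r4:7, $r5:5}
[12] sub  $r2, $r3, $r1  →  {$r0:0, $r1:7, $r2:3, $r3:10, $r4:7, $r5:5}
[13] andi  $r4, $r0, 13  →  {$r0:0, $r1:7, $r2:3, $r3:10, $r4:0, $r5:5}

$r0=0 $r1=7 $r2=3 $r3=10 $r4=0 $r5=5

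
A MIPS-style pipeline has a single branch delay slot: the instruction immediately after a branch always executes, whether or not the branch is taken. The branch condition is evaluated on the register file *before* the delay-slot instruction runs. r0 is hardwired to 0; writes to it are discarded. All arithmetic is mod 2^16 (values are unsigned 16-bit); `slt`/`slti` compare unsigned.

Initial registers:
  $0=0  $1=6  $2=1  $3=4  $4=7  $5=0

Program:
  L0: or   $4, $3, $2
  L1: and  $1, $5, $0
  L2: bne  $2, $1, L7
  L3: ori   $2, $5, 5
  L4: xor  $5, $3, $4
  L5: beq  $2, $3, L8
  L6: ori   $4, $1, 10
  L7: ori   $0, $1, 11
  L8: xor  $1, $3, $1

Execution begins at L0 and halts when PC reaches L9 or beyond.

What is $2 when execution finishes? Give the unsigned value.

[0] or   $4, $3, $2  →  {$0:0, $1:6, $2:1, $3:4, $4:5, $5:0}
[1] and  $1, $5, $0  →  {$0:0, $1:0, $2:1, $3:4, $4:5, $5:0}
[2] bne  $2, $1, L7  →  {$0:0, $1:0, $2:1, $3:4, $4:5, $5:0}  ⟨branch taken⟩
[3] ori   $2, $5, 5  →  {$0:0, $1:0, $2:5, $3:4, $4:5, $5:0}
[7] ori   $0, $1, 11  →  {$0:0, $1:0, $2:5, $3:4, $4:5, $5:0}
[8] xor  $1, $3, $1  →  {$0:0, $1:4, $2:5, $3:4, $4:5, $5:0}

5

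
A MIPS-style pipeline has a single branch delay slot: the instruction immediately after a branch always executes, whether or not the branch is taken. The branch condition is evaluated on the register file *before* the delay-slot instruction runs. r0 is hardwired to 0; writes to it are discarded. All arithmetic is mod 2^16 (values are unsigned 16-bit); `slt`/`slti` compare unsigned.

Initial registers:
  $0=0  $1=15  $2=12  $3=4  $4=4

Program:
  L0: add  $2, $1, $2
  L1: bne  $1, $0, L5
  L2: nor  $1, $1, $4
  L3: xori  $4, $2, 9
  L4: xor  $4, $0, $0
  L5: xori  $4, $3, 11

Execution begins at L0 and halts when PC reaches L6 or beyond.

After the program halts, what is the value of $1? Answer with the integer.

65520

  step pc=0: add  $2, $1, $2  regs=(0,15,27,4,4)
  step pc=1: bne  $1, $0, L5  cond=T  regs=(0,15,27,4,4)
  step pc=2: nor  $1, $1, $4  regs=(0,65520,27,4,4)
  step pc=5: xori  $4, $3, 11  regs=(0,65520,27,4,15)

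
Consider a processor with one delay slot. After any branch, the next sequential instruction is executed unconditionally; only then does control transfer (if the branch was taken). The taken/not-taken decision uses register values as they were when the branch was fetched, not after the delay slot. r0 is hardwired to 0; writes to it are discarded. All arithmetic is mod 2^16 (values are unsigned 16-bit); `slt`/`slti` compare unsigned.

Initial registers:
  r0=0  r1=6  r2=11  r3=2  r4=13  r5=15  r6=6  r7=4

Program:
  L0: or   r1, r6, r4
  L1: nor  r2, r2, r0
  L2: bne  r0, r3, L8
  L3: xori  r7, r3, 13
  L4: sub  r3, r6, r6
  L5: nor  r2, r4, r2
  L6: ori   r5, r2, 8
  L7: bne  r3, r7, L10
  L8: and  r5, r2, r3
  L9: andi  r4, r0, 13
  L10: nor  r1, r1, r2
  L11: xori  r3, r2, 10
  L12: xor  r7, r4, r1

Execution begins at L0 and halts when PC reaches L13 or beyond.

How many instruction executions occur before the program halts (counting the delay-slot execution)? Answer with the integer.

#0 or   r1, r6, r4 ; 0/15/11/2/13/15/6/4
#1 nor  r2, r2, r0 ; 0/15/65524/2/13/15/6/4
#2 bne  r0, r3, L8 ; 0/15/65524/2/13/15/6/4 ; →target
#3 xori  r7, r3, 13 ; 0/15/65524/2/13/15/6/15
#8 and  r5, r2, r3 ; 0/15/65524/2/13/0/6/15
#9 andi  r4, r0, 13 ; 0/15/65524/2/0/0/6/15
#10 nor  r1, r1, r2 ; 0/0/65524/2/0/0/6/15
#11 xori  r3, r2, 10 ; 0/0/65524/65534/0/0/6/15
#12 xor  r7, r4, r1 ; 0/0/65524/65534/0/0/6/0

9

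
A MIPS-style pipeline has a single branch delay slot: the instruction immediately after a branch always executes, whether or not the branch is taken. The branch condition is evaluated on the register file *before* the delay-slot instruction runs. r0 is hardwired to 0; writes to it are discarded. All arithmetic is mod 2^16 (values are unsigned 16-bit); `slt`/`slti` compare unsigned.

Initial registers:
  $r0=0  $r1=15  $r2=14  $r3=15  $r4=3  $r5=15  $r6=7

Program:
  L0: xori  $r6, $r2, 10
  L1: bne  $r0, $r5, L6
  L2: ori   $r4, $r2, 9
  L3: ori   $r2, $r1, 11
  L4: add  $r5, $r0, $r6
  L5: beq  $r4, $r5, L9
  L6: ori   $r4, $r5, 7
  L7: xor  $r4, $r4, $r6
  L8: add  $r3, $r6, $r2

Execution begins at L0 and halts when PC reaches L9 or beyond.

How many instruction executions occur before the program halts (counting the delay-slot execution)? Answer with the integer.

6

PC=0  xori  $r6, $r2, 10     | $r0=0 $r1=15 $r2=14 $r3=15 $r4=3 $r5=15 $r6=4
PC=1  bne  $r0, $r5, L6      | $r0=0 $r1=15 $r2=14 $r3=15 $r4=3 $r5=15 $r6=4  [TAKEN]
PC=2  ori   $r4, $r2, 9      | $r0=0 $r1=15 $r2=14 $r3=15 $r4=15 $r5=15 $r6=4
PC=6  ori   $r4, $r5, 7      | $r0=0 $r1=15 $r2=14 $r3=15 $r4=15 $r5=15 $r6=4
PC=7  xor  $r4, $r4, $r6     | $r0=0 $r1=15 $r2=14 $r3=15 $r4=11 $r5=15 $r6=4
PC=8  add  $r3, $r6, $r2     | $r0=0 $r1=15 $r2=14 $r3=18 $r4=11 $r5=15 $r6=4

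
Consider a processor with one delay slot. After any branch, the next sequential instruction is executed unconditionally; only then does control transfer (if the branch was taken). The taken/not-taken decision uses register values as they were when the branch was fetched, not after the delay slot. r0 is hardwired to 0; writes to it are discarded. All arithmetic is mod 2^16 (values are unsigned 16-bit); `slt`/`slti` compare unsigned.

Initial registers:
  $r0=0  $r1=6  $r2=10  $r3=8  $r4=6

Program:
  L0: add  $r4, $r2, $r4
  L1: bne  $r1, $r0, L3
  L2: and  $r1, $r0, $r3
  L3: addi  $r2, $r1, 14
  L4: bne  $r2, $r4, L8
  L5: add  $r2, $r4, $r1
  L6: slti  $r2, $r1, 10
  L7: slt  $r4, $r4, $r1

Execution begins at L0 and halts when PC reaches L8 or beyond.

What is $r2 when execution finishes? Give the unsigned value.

  step pc=0: add  $r4, $r2, $r4  regs=(0,6,10,8,16)
  step pc=1: bne  $r1, $r0, L3  cond=T  regs=(0,6,10,8,16)
  step pc=2: and  $r1, $r0, $r3  regs=(0,0,10,8,16)
  step pc=3: addi  $r2, $r1, 14  regs=(0,0,14,8,16)
  step pc=4: bne  $r2, $r4, L8  cond=T  regs=(0,0,14,8,16)
  step pc=5: add  $r2, $r4, $r1  regs=(0,0,16,8,16)

16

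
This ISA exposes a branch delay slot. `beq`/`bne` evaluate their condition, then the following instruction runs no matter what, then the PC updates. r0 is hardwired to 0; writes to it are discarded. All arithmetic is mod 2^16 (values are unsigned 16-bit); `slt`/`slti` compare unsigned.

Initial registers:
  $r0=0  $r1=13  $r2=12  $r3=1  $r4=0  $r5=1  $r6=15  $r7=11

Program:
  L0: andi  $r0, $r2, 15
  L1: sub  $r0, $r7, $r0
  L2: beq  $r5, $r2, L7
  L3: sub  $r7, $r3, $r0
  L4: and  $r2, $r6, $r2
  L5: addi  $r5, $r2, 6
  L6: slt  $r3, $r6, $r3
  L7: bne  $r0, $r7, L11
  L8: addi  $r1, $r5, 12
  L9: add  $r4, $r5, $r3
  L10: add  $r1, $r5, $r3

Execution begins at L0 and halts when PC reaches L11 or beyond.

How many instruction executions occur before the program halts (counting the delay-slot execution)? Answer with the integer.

9

PC=0  andi  $r0, $r2, 15     | $r0=0 $r1=13 $r2=12 $r3=1 $r4=0 $r5=1 $r6=15 $r7=11
PC=1  sub  $r0, $r7, $r0     | $r0=0 $r1=13 $r2=12 $r3=1 $r4=0 $r5=1 $r6=15 $r7=11
PC=2  beq  $r5, $r2, L7      | $r0=0 $r1=13 $r2=12 $r3=1 $r4=0 $r5=1 $r6=15 $r7=11  [not taken]
PC=3  sub  $r7, $r3, $r0     | $r0=0 $r1=13 $r2=12 $r3=1 $r4=0 $r5=1 $r6=15 $r7=1
PC=4  and  $r2, $r6, $r2     | $r0=0 $r1=13 $r2=12 $r3=1 $r4=0 $r5=1 $r6=15 $r7=1
PC=5  addi  $r5, $r2, 6      | $r0=0 $r1=13 $r2=12 $r3=1 $r4=0 $r5=18 $r6=15 $r7=1
PC=6  slt  $r3, $r6, $r3     | $r0=0 $r1=13 $r2=12 $r3=0 $r4=0 $r5=18 $r6=15 $r7=1
PC=7  bne  $r0, $r7, L11     | $r0=0 $r1=13 $r2=12 $r3=0 $r4=0 $r5=18 $r6=15 $r7=1  [TAKEN]
PC=8  addi  $r1, $r5, 12     | $r0=0 $r1=30 $r2=12 $r3=0 $r4=0 $r5=18 $r6=15 $r7=1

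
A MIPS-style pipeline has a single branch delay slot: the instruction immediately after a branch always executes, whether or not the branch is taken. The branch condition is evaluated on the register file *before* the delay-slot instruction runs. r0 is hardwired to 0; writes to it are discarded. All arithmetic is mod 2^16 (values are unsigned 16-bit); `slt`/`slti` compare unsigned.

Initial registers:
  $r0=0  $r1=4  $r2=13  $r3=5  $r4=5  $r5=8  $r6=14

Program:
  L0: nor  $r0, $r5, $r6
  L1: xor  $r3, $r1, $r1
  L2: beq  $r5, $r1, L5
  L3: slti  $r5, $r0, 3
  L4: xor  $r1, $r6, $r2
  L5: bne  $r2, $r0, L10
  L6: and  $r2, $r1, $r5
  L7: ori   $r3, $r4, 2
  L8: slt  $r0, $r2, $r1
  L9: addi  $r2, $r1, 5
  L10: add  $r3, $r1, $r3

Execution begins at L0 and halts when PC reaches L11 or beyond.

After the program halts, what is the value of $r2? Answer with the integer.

PC=0  nor  $r0, $r5, $r6     | $r0=0 $r1=4 $r2=13 $r3=5 $r4=5 $r5=8 $r6=14
PC=1  xor  $r3, $r1, $r1     | $r0=0 $r1=4 $r2=13 $r3=0 $r4=5 $r5=8 $r6=14
PC=2  beq  $r5, $r1, L5      | $r0=0 $r1=4 $r2=13 $r3=0 $r4=5 $r5=8 $r6=14  [not taken]
PC=3  slti  $r5, $r0, 3      | $r0=0 $r1=4 $r2=13 $r3=0 $r4=5 $r5=1 $r6=14
PC=4  xor  $r1, $r6, $r2     | $r0=0 $r1=3 $r2=13 $r3=0 $r4=5 $r5=1 $r6=14
PC=5  bne  $r2, $r0, L10     | $r0=0 $r1=3 $r2=13 $r3=0 $r4=5 $r5=1 $r6=14  [TAKEN]
PC=6  and  $r2, $r1, $r5     | $r0=0 $r1=3 $r2=1 $r3=0 $r4=5 $r5=1 $r6=14
PC=10 add  $r3, $r1, $r3     | $r0=0 $r1=3 $r2=1 $r3=3 $r4=5 $r5=1 $r6=14

1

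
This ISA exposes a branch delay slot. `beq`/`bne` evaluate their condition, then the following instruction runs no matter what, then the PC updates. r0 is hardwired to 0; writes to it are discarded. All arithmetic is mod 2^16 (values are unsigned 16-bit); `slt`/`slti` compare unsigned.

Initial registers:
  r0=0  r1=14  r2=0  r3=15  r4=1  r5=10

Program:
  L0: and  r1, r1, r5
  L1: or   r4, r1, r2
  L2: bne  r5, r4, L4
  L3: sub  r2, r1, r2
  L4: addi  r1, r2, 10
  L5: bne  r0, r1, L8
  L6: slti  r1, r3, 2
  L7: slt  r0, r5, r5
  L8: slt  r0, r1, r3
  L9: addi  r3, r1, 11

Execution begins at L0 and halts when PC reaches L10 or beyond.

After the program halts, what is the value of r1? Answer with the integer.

0

#0 and  r1, r1, r5 ; 0/10/0/15/1/10
#1 or   r4, r1, r2 ; 0/10/0/15/10/10
#2 bne  r5, r4, L4 ; 0/10/0/15/10/10 ; →fallthru
#3 sub  r2, r1, r2 ; 0/10/10/15/10/10
#4 addi  r1, r2, 10 ; 0/20/10/15/10/10
#5 bne  r0, r1, L8 ; 0/20/10/15/10/10 ; →target
#6 slti  r1, r3, 2 ; 0/0/10/15/10/10
#8 slt  r0, r1, r3 ; 0/0/10/15/10/10
#9 addi  r3, r1, 11 ; 0/0/10/11/10/10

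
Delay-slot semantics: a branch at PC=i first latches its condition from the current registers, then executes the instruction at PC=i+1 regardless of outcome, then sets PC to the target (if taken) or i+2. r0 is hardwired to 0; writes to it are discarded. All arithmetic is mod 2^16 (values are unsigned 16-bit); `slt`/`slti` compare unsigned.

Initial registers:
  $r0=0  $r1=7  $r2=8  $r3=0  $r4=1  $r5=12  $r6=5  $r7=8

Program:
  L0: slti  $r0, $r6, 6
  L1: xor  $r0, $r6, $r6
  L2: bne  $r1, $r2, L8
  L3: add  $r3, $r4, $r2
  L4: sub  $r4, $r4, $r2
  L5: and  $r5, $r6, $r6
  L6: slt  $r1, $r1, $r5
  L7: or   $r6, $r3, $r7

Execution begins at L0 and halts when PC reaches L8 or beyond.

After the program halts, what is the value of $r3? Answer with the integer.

#0 slti  $r0, $r6, 6 ; 0/7/8/0/1/12/5/8
#1 xor  $r0, $r6, $r6 ; 0/7/8/0/1/12/5/8
#2 bne  $r1, $r2, L8 ; 0/7/8/0/1/12/5/8 ; →target
#3 add  $r3, $r4, $r2 ; 0/7/8/9/1/12/5/8

9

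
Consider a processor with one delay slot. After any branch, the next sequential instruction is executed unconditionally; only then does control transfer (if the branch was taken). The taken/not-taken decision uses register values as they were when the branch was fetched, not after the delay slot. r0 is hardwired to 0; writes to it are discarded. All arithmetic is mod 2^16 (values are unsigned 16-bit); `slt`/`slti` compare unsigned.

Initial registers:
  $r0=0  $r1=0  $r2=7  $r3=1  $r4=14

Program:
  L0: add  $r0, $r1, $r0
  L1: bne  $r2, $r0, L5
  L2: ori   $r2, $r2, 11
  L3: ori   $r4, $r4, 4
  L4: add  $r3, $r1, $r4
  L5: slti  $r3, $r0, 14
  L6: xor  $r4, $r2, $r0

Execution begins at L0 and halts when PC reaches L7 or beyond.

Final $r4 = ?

  step pc=0: add  $r0, $r1, $r0  regs=(0,0,7,1,14)
  step pc=1: bne  $r2, $r0, L5  cond=T  regs=(0,0,7,1,14)
  step pc=2: ori   $r2, $r2, 11  regs=(0,0,15,1,14)
  step pc=5: slti  $r3, $r0, 14  regs=(0,0,15,1,14)
  step pc=6: xor  $r4, $r2, $r0  regs=(0,0,15,1,15)

15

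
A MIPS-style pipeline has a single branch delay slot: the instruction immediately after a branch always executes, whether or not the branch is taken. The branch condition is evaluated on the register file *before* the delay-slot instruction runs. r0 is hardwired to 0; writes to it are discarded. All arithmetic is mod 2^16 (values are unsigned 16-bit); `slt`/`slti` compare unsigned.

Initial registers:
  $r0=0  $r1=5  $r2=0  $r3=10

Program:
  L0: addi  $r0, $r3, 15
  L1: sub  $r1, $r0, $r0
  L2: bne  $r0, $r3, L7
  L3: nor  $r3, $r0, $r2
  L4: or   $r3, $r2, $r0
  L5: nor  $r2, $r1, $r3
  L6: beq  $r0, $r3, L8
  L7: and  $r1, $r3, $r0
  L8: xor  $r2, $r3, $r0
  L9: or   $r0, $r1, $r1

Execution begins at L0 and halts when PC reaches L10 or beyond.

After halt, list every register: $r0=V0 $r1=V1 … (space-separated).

[0] addi  $r0, $r3, 15  →  {$r0:0, $r1:5, $r2:0, $r3:10}
[1] sub  $r1, $r0, $r0  →  {$r0:0, $r1:0, $r2:0, $r3:10}
[2] bne  $r0, $r3, L7  →  {$r0:0, $r1:0, $r2:0, $r3:10}  ⟨branch taken⟩
[3] nor  $r3, $r0, $r2  →  {$r0:0, $r1:0, $r2:0, $r3:65535}
[7] and  $r1, $r3, $r0  →  {$r0:0, $r1:0, $r2:0, $r3:65535}
[8] xor  $r2, $r3, $r0  →  {$r0:0, $r1:0, $r2:65535, $r3:65535}
[9] or   $r0, $r1, $r1  →  {$r0:0, $r1:0, $r2:65535, $r3:65535}

$r0=0 $r1=0 $r2=65535 $r3=65535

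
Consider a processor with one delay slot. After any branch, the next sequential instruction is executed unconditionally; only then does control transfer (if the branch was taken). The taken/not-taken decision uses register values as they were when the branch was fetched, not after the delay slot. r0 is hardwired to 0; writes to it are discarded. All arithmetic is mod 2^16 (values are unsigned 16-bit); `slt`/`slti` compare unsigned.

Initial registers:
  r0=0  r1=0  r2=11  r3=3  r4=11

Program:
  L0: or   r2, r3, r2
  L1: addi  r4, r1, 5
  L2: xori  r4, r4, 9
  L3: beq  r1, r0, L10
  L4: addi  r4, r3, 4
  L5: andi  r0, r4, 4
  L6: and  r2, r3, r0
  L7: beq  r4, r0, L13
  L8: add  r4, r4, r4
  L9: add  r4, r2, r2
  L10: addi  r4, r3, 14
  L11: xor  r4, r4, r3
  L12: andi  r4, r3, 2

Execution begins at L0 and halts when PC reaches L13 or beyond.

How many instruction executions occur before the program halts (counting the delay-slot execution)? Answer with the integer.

PC=0  or   r2, r3, r2        | r0=0 r1=0 r2=11 r3=3 r4=11
PC=1  addi  r4, r1, 5        | r0=0 r1=0 r2=11 r3=3 r4=5
PC=2  xori  r4, r4, 9        | r0=0 r1=0 r2=11 r3=3 r4=12
PC=3  beq  r1, r0, L10       | r0=0 r1=0 r2=11 r3=3 r4=12  [TAKEN]
PC=4  addi  r4, r3, 4        | r0=0 r1=0 r2=11 r3=3 r4=7
PC=10 addi  r4, r3, 14       | r0=0 r1=0 r2=11 r3=3 r4=17
PC=11 xor  r4, r4, r3        | r0=0 r1=0 r2=11 r3=3 r4=18
PC=12 andi  r4, r3, 2        | r0=0 r1=0 r2=11 r3=3 r4=2

8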